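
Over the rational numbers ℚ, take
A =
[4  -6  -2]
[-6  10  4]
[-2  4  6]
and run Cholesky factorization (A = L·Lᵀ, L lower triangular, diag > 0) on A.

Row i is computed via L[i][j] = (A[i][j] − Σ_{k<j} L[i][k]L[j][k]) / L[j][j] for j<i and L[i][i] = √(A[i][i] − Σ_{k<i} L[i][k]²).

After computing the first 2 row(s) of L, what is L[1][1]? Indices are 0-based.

Step 1: L[0][0] = √(4) = 2.
  L[1][0] = (-6) / L[0][0] = -3.
Step 2: L[1][1] = √(1) = 1.

L[1][1] = 1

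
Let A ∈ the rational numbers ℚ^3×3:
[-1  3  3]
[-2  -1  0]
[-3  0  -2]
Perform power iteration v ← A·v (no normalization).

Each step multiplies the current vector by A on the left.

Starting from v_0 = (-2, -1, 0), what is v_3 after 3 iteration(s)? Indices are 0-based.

v_3 = (-70, -65, -84)

v_0 = (-2, -1, 0).
v_1 = A·v_0 = (-1, 5, 6).
v_2 = A·v_1 = (34, -3, -9).
v_3 = A·v_2 = (-70, -65, -84).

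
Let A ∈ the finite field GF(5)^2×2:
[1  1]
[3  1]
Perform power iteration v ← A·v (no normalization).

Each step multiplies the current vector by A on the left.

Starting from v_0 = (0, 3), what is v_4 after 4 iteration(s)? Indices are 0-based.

v_0 = (0, 3).
v_1 = A·v_0 = (3, 3).
v_2 = A·v_1 = (1, 2).
v_3 = A·v_2 = (3, 0).
v_4 = A·v_3 = (3, 4).

v_4 = (3, 4)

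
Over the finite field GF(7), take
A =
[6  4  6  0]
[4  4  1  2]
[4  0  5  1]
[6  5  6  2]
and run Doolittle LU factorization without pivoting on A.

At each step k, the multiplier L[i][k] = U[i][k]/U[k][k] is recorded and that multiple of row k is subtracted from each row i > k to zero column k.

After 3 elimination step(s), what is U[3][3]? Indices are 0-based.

U[3][3] = 1

k=0: U[0][0]=6
  eliminate (1,0): mult=3, new row 1: (0, 6, 4, 2); set L[1][0]=3
  eliminate (2,0): mult=3, new row 2: (0, 2, 1, 1); set L[2][0]=3
  eliminate (3,0): mult=1, new row 3: (0, 1, 0, 2); set L[3][0]=1
k=1: U[1][1]=6
  eliminate (2,1): mult=5, new row 2: (0, 0, 2, 5); set L[2][1]=5
  eliminate (3,1): mult=6, new row 3: (0, 0, 4, 4); set L[3][1]=6
k=2: U[2][2]=2
  eliminate (3,2): mult=2, new row 3: (0, 0, 0, 1); set L[3][2]=2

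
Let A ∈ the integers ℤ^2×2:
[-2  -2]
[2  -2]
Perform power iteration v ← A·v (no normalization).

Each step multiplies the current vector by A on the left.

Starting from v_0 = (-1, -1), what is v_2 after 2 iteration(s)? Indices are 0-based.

v_0 = (-1, -1).
v_1 = A·v_0 = (4, 0).
v_2 = A·v_1 = (-8, 8).

v_2 = (-8, 8)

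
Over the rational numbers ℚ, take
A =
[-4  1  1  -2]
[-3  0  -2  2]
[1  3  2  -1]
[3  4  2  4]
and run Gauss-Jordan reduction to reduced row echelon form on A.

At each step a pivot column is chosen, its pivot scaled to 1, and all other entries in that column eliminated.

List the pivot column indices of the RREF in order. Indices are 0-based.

pivot columns: 0, 1, 2, 3

pivot(0,0)=-4: scale R0 → (1, -1/4, -1/4, 1/2)
  clear (1,0): R1 −= (-3)R0 → (0, -3/4, -11/4, 7/2)
  clear (2,0): R2 −= (1)R0 → (0, 13/4, 9/4, -3/2)
  clear (3,0): R3 −= (3)R0 → (0, 19/4, 11/4, 5/2)
pivot(1,1)=-3/4: scale R1 → (0, 1, 11/3, -14/3)
  clear (0,1): R0 −= (-1/4)R1 → (1, 0, 2/3, -2/3)
  clear (2,1): R2 −= (13/4)R1 → (0, 0, -29/3, 41/3)
  clear (3,1): R3 −= (19/4)R1 → (0, 0, -44/3, 74/3)
pivot(2,2)=-29/3: scale R2 → (0, 0, 1, -41/29)
  clear (0,2): R0 −= (2/3)R2 → (1, 0, 0, 8/29)
  clear (1,2): R1 −= (11/3)R2 → (0, 1, 0, 15/29)
  clear (3,2): R3 −= (-44/3)R2 → (0, 0, 0, 114/29)
pivot(3,3)=114/29: scale R3 → (0, 0, 0, 1)
  clear (0,3): R0 −= (8/29)R3 → (1, 0, 0, 0)
  clear (1,3): R1 −= (15/29)R3 → (0, 1, 0, 0)
  clear (2,3): R2 −= (-41/29)R3 → (0, 0, 1, 0)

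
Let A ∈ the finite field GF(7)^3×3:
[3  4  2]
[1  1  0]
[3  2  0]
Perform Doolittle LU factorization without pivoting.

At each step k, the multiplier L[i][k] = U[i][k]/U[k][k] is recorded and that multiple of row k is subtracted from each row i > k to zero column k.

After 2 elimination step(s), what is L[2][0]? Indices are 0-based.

L[2][0] = 1

k=0: U[0][0]=3
  eliminate (1,0): mult=5, new row 1: (0, 2, 4); set L[1][0]=5
  eliminate (2,0): mult=1, new row 2: (0, 5, 5); set L[2][0]=1
k=1: U[1][1]=2
  eliminate (2,1): mult=6, new row 2: (0, 0, 2); set L[2][1]=6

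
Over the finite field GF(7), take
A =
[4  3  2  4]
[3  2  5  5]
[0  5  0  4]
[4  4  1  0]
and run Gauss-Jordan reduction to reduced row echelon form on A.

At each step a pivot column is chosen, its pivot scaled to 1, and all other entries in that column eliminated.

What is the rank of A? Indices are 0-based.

rank = 4

step 1: normalize row 0 (÷4) = (1, 6, 4, 1)
  row 1: subtract 3×row0 = (0, 5, 0, 2)
  row 3: subtract 4×row0 = (0, 1, 6, 3)
step 2: normalize row 1 (÷5) = (0, 1, 0, 6)
  row 0: subtract 6×row1 = (1, 0, 4, 0)
  row 2: subtract 5×row1 = (0, 0, 0, 2)
  row 3: subtract 1×row1 = (0, 0, 6, 4)
step 3: exchange rows 2,3
step 3: normalize row 2 (÷6) = (0, 0, 1, 3)
  row 0: subtract 4×row2 = (1, 0, 0, 2)
step 4: normalize row 3 (÷2) = (0, 0, 0, 1)
  row 0: subtract 2×row3 = (1, 0, 0, 0)
  row 1: subtract 6×row3 = (0, 1, 0, 0)
  row 2: subtract 3×row3 = (0, 0, 1, 0)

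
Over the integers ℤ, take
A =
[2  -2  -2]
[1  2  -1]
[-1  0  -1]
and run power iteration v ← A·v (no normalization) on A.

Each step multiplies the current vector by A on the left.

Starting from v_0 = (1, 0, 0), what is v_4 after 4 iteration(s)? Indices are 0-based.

v_4 = (-24, 33, 3)

v_0 = (1, 0, 0).
v_1 = A·v_0 = (2, 1, -1).
v_2 = A·v_1 = (4, 5, -1).
v_3 = A·v_2 = (0, 15, -3).
v_4 = A·v_3 = (-24, 33, 3).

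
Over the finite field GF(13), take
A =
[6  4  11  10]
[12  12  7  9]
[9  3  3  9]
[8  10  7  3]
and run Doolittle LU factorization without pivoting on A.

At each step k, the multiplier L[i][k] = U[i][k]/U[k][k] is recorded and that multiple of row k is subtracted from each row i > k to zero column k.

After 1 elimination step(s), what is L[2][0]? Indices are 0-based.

L[2][0] = 8

Step 1: pivot at (0,0) is 6.
  row1 ← row1 − (2)·row0  ⇒  L[1][0]=2, U row1=(0, 4, 11, 2)
  row2 ← row2 − (8)·row0  ⇒  L[2][0]=8, U row2=(0, 10, 6, 7)
  row3 ← row3 − (10)·row0  ⇒  L[3][0]=10, U row3=(0, 9, 1, 7)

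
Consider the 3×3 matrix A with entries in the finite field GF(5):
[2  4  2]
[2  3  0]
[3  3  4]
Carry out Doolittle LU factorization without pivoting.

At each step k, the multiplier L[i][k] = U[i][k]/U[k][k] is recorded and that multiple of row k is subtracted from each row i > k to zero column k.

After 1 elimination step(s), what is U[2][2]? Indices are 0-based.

k=0: U[0][0]=2
  eliminate (1,0): mult=1, new row 1: (0, 4, 3); set L[1][0]=1
  eliminate (2,0): mult=4, new row 2: (0, 2, 1); set L[2][0]=4

U[2][2] = 1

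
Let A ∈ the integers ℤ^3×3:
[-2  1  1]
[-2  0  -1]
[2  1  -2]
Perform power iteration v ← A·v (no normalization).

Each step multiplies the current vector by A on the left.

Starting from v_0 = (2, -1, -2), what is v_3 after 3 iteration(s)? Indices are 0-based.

v_3 = (-61, -8, 105)

v_0 = (2, -1, -2).
v_1 = A·v_0 = (-7, -2, 7).
v_2 = A·v_1 = (19, 7, -30).
v_3 = A·v_2 = (-61, -8, 105).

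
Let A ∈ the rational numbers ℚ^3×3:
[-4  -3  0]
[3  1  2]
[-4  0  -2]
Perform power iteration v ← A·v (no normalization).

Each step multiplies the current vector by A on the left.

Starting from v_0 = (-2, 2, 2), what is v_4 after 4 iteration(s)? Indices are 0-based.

v_0 = (-2, 2, 2).
v_1 = A·v_0 = (2, 0, 4).
v_2 = A·v_1 = (-8, 14, -16).
v_3 = A·v_2 = (-10, -42, 64).
v_4 = A·v_3 = (166, 56, -88).

v_4 = (166, 56, -88)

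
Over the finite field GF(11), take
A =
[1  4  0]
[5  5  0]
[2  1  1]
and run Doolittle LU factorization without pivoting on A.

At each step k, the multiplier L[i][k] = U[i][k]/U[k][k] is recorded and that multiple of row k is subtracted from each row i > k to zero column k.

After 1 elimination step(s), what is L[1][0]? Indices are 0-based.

[col 0] pivot 1
  R1 -= 5*R0 → (0, 7, 0)  (L[1][0] := 5)
  R2 -= 2*R0 → (0, 4, 1)  (L[2][0] := 2)

L[1][0] = 5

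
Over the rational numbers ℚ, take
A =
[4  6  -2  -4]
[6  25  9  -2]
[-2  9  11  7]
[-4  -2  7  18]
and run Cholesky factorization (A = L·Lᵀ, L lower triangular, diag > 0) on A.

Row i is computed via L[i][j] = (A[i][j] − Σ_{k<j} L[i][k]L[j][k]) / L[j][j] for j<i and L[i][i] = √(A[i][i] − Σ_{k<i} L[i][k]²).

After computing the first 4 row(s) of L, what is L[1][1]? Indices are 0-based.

L[1][1] = 4

Step 1: L[0][0] = √(4) = 2.
  L[1][0] = (6) / L[0][0] = 3.
Step 2: L[1][1] = √(16) = 4.
  L[2][0] = (-2) / L[0][0] = -1.
  L[2][1] = (12) / L[1][1] = 3.
Step 3: L[2][2] = √(1) = 1.
  L[3][0] = (-4) / L[0][0] = -2.
  L[3][1] = (4) / L[1][1] = 1.
  L[3][2] = (2) / L[2][2] = 2.
Step 4: L[3][3] = √(9) = 3.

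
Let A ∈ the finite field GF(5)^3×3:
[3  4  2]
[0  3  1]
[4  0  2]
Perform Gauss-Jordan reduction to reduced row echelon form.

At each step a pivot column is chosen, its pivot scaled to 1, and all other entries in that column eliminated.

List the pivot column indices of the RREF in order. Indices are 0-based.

pivot columns: 0, 1

step 1: normalize row 0 (÷3) = (1, 3, 4)
  row 2: subtract 4×row0 = (0, 3, 1)
step 2: normalize row 1 (÷3) = (0, 1, 2)
  row 0: subtract 3×row1 = (1, 0, 3)
  row 2: subtract 3×row1 = (0, 0, 0)
skip col 2 (zero from row 2)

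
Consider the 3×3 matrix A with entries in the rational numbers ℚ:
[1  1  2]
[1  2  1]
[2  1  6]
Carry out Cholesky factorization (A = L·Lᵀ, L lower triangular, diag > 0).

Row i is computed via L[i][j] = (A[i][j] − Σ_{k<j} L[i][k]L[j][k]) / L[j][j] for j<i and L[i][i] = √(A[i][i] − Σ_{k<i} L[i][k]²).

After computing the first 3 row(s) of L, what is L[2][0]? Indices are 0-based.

L[2][0] = 2

Step 1: L[0][0] = √(1) = 1.
  L[1][0] = (1) / L[0][0] = 1.
Step 2: L[1][1] = √(1) = 1.
  L[2][0] = (2) / L[0][0] = 2.
  L[2][1] = (-1) / L[1][1] = -1.
Step 3: L[2][2] = √(1) = 1.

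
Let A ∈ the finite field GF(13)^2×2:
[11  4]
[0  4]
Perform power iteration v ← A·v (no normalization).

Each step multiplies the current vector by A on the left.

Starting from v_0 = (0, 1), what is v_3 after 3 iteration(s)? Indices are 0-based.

v_3 = (9, 12)

v_0 = (0, 1).
v_1 = A·v_0 = (4, 4).
v_2 = A·v_1 = (8, 3).
v_3 = A·v_2 = (9, 12).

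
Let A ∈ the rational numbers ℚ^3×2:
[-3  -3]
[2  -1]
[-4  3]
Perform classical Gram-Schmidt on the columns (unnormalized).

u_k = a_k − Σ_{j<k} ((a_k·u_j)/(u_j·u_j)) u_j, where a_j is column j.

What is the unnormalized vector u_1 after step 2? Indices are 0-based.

Step 1: u_0 = a_0 = (-3, 2, -4).
Step 2: u_1 = a_1 − (-5/29)·u_0 = (-102/29, -19/29, 67/29).

u_1 = (-102/29, -19/29, 67/29)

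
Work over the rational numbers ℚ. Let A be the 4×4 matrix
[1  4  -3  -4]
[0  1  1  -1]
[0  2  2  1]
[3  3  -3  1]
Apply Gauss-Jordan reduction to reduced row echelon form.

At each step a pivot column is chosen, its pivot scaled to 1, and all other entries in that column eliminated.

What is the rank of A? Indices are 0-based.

rank = 4

[1] R0 /= 1  ⇒  (1, 4, -3, -4)
     R3 -= 3·R0  ⇒  (0, -9, 6, 13)
[2] R1 /= 1  ⇒  (0, 1, 1, -1)
     R0 -= 4·R1  ⇒  (1, 0, -7, 0)
     R2 -= 2·R1  ⇒  (0, 0, 0, 3)
     R3 -= -9·R1  ⇒  (0, 0, 15, 4)
[3] R2 <-> R3
[3] R2 /= 15  ⇒  (0, 0, 1, 4/15)
     R0 -= -7·R2  ⇒  (1, 0, 0, 28/15)
     R1 -= 1·R2  ⇒  (0, 1, 0, -19/15)
[4] R3 /= 3  ⇒  (0, 0, 0, 1)
     R0 -= 28/15·R3  ⇒  (1, 0, 0, 0)
     R1 -= -19/15·R3  ⇒  (0, 1, 0, 0)
     R2 -= 4/15·R3  ⇒  (0, 0, 1, 0)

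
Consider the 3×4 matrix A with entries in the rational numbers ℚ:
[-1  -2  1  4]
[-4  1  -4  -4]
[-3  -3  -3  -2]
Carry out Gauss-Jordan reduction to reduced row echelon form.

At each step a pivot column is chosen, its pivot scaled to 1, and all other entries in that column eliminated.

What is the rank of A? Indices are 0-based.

step 1: normalize row 0 (÷-1) = (1, 2, -1, -4)
  row 1: subtract -4×row0 = (0, 9, -8, -20)
  row 2: subtract -3×row0 = (0, 3, -6, -14)
step 2: normalize row 1 (÷9) = (0, 1, -8/9, -20/9)
  row 0: subtract 2×row1 = (1, 0, 7/9, 4/9)
  row 2: subtract 3×row1 = (0, 0, -10/3, -22/3)
step 3: normalize row 2 (÷-10/3) = (0, 0, 1, 11/5)
  row 0: subtract 7/9×row2 = (1, 0, 0, -19/15)
  row 1: subtract -8/9×row2 = (0, 1, 0, -4/15)

rank = 3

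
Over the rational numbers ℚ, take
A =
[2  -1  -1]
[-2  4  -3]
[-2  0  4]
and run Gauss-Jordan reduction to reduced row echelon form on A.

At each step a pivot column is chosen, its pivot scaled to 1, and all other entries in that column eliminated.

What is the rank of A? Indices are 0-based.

rank = 3

[1] R0 /= 2  ⇒  (1, -1/2, -1/2)
     R1 -= -2·R0  ⇒  (0, 3, -4)
     R2 -= -2·R0  ⇒  (0, -1, 3)
[2] R1 /= 3  ⇒  (0, 1, -4/3)
     R0 -= -1/2·R1  ⇒  (1, 0, -7/6)
     R2 -= -1·R1  ⇒  (0, 0, 5/3)
[3] R2 /= 5/3  ⇒  (0, 0, 1)
     R0 -= -7/6·R2  ⇒  (1, 0, 0)
     R1 -= -4/3·R2  ⇒  (0, 1, 0)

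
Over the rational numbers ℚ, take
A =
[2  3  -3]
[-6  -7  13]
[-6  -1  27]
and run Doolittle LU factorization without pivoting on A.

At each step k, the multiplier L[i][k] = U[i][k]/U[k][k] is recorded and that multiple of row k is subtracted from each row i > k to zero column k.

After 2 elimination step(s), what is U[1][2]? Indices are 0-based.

Step 1: pivot at (0,0) is 2.
  row1 ← row1 − (-3)·row0  ⇒  L[1][0]=-3, U row1=(0, 2, 4)
  row2 ← row2 − (-3)·row0  ⇒  L[2][0]=-3, U row2=(0, 8, 18)
Step 2: pivot at (1,1) is 2.
  row2 ← row2 − (4)·row1  ⇒  L[2][1]=4, U row2=(0, 0, 2)

U[1][2] = 4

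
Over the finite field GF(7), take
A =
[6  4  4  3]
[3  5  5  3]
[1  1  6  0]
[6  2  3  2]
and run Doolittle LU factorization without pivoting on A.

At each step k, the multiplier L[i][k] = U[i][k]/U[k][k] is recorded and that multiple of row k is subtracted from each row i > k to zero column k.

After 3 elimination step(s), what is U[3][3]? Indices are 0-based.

Step 1: pivot at (0,0) is 6.
  row1 ← row1 − (4)·row0  ⇒  L[1][0]=4, U row1=(0, 3, 3, 5)
  row2 ← row2 − (6)·row0  ⇒  L[2][0]=6, U row2=(0, 5, 3, 3)
  row3 ← row3 − (1)·row0  ⇒  L[3][0]=1, U row3=(0, 5, 6, 6)
Step 2: pivot at (1,1) is 3.
  row2 ← row2 − (4)·row1  ⇒  L[2][1]=4, U row2=(0, 0, 5, 4)
  row3 ← row3 − (4)·row1  ⇒  L[3][1]=4, U row3=(0, 0, 1, 0)
Step 3: pivot at (2,2) is 5.
  row3 ← row3 − (3)·row2  ⇒  L[3][2]=3, U row3=(0, 0, 0, 2)

U[3][3] = 2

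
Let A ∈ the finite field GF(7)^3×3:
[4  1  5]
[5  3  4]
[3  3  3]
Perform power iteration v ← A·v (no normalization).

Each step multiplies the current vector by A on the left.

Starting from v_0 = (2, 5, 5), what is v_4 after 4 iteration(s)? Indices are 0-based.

v_4 = (6, 2, 6)

v_0 = (2, 5, 5).
v_1 = A·v_0 = (3, 3, 1).
v_2 = A·v_1 = (6, 0, 0).
v_3 = A·v_2 = (3, 2, 4).
v_4 = A·v_3 = (6, 2, 6).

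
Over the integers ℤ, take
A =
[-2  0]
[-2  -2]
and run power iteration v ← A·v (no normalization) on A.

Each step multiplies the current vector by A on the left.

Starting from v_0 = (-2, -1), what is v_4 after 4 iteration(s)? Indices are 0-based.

v_4 = (-32, -144)

v_0 = (-2, -1).
v_1 = A·v_0 = (4, 6).
v_2 = A·v_1 = (-8, -20).
v_3 = A·v_2 = (16, 56).
v_4 = A·v_3 = (-32, -144).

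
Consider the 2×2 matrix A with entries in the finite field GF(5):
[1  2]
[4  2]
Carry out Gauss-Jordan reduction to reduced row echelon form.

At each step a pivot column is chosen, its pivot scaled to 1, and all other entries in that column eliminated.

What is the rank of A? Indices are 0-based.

pivot(0,0)=1: scale R0 → (1, 2)
  clear (1,0): R1 −= (4)R0 → (0, 4)
pivot(1,1)=4: scale R1 → (0, 1)
  clear (0,1): R0 −= (2)R1 → (1, 0)

rank = 2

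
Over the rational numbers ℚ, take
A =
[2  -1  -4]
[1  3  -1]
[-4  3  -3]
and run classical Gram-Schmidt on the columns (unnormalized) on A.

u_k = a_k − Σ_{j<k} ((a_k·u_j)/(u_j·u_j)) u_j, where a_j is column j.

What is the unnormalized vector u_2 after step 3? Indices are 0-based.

Step 1: u_0 = a_0 = (2, 1, -4).
Step 2: u_1 = a_1 − (-11/21)·u_0 = (1/21, 74/21, 19/21).
Step 3: u_2 = a_2 − (1/7)·u_0 − (-135/278)·u_1 = (-1185/278, 79/139, -553/278).

u_2 = (-1185/278, 79/139, -553/278)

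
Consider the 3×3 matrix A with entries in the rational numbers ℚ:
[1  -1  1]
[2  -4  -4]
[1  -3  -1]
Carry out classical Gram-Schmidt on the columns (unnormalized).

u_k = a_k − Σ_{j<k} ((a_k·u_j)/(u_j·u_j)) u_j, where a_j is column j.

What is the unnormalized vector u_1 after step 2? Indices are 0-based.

u_1 = (1, 0, -1)

Step 1: u_0 = a_0 = (1, 2, 1).
Step 2: u_1 = a_1 − (-2)·u_0 = (1, 0, -1).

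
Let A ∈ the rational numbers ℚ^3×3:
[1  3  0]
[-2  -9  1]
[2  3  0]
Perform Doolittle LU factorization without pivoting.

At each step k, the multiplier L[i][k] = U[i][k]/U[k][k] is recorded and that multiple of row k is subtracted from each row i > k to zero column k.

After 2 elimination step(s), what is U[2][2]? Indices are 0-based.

[col 0] pivot 1
  R1 -= -2*R0 → (0, -3, 1)  (L[1][0] := -2)
  R2 -= 2*R0 → (0, -3, 0)  (L[2][0] := 2)
[col 1] pivot -3
  R2 -= 1*R1 → (0, 0, -1)  (L[2][1] := 1)

U[2][2] = -1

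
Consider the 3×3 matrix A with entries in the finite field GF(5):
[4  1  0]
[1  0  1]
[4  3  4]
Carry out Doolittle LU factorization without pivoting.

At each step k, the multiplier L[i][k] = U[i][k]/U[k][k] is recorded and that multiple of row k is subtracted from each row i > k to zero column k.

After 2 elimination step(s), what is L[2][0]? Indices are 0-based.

[col 0] pivot 4
  R1 -= 4*R0 → (0, 1, 1)  (L[1][0] := 4)
  R2 -= 1*R0 → (0, 2, 4)  (L[2][0] := 1)
[col 1] pivot 1
  R2 -= 2*R1 → (0, 0, 2)  (L[2][1] := 2)

L[2][0] = 1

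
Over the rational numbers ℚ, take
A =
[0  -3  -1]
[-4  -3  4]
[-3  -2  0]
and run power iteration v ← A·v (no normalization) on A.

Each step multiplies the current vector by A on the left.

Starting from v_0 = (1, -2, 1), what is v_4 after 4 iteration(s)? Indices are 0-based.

v_0 = (1, -2, 1).
v_1 = A·v_0 = (5, 6, 1).
v_2 = A·v_1 = (-19, -34, -27).
v_3 = A·v_2 = (129, 70, 125).
v_4 = A·v_3 = (-335, -226, -527).

v_4 = (-335, -226, -527)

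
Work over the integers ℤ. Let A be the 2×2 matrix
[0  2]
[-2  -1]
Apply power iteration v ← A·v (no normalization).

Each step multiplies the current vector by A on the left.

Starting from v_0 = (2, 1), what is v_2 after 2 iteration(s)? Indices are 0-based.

v_2 = (-10, 1)

v_0 = (2, 1).
v_1 = A·v_0 = (2, -5).
v_2 = A·v_1 = (-10, 1).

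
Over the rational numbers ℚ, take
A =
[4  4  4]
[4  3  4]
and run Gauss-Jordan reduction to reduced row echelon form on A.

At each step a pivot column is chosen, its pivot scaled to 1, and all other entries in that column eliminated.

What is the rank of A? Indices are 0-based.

pivot(0,0)=4: scale R0 → (1, 1, 1)
  clear (1,0): R1 −= (4)R0 → (0, -1, 0)
pivot(1,1)=-1: scale R1 → (0, 1, 0)
  clear (0,1): R0 −= (1)R1 → (1, 0, 1)

rank = 2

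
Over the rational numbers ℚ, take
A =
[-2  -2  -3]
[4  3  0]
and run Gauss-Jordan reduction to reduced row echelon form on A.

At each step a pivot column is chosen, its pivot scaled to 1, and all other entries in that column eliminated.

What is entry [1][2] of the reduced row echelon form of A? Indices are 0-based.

M[1][2] = 6

pivot(0,0)=-2: scale R0 → (1, 1, 3/2)
  clear (1,0): R1 −= (4)R0 → (0, -1, -6)
pivot(1,1)=-1: scale R1 → (0, 1, 6)
  clear (0,1): R0 −= (1)R1 → (1, 0, -9/2)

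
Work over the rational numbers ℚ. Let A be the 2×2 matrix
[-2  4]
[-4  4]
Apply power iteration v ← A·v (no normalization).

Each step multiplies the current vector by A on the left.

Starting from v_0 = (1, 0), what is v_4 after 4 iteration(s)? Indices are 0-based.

v_0 = (1, 0).
v_1 = A·v_0 = (-2, -4).
v_2 = A·v_1 = (-12, -8).
v_3 = A·v_2 = (-8, 16).
v_4 = A·v_3 = (80, 96).

v_4 = (80, 96)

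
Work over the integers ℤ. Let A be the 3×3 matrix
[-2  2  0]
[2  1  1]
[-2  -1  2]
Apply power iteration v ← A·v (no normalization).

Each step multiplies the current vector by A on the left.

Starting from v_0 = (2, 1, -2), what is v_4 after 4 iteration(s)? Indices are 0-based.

v_0 = (2, 1, -2).
v_1 = A·v_0 = (-2, 3, -9).
v_2 = A·v_1 = (10, -10, -17).
v_3 = A·v_2 = (-40, -7, -44).
v_4 = A·v_3 = (66, -131, -1).

v_4 = (66, -131, -1)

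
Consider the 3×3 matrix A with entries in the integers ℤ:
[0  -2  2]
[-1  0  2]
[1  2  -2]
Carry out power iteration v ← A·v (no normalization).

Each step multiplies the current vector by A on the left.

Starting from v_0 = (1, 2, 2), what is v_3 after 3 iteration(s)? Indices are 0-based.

v_3 = (4, 12, -8)

v_0 = (1, 2, 2).
v_1 = A·v_0 = (0, 3, 1).
v_2 = A·v_1 = (-4, 2, 4).
v_3 = A·v_2 = (4, 12, -8).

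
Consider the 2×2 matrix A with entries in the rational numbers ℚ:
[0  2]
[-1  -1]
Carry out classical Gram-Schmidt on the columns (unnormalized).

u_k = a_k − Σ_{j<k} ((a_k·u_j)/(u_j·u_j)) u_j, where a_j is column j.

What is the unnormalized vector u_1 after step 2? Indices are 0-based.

Step 1: u_0 = a_0 = (0, -1).
Step 2: u_1 = a_1 − (1)·u_0 = (2, 0).

u_1 = (2, 0)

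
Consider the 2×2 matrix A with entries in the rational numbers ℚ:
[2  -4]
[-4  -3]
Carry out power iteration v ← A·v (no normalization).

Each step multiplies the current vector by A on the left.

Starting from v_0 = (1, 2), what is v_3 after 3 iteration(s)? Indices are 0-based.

v_3 = (-160, -274)

v_0 = (1, 2).
v_1 = A·v_0 = (-6, -10).
v_2 = A·v_1 = (28, 54).
v_3 = A·v_2 = (-160, -274).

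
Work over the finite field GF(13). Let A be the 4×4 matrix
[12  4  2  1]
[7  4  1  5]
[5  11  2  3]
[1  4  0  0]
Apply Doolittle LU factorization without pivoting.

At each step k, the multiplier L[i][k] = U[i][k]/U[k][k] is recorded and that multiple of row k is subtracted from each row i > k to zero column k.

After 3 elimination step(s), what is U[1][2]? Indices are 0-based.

U[1][2] = 2

Step 1: pivot at (0,0) is 12.
  row1 ← row1 − (6)·row0  ⇒  L[1][0]=6, U row1=(0, 6, 2, 12)
  row2 ← row2 − (8)·row0  ⇒  L[2][0]=8, U row2=(0, 5, 12, 8)
  row3 ← row3 − (12)·row0  ⇒  L[3][0]=12, U row3=(0, 8, 2, 1)
Step 2: pivot at (1,1) is 6.
  row2 ← row2 − (3)·row1  ⇒  L[2][1]=3, U row2=(0, 0, 6, 11)
  row3 ← row3 − (10)·row1  ⇒  L[3][1]=10, U row3=(0, 0, 8, 11)
Step 3: pivot at (2,2) is 6.
  row3 ← row3 − (10)·row2  ⇒  L[3][2]=10, U row3=(0, 0, 0, 5)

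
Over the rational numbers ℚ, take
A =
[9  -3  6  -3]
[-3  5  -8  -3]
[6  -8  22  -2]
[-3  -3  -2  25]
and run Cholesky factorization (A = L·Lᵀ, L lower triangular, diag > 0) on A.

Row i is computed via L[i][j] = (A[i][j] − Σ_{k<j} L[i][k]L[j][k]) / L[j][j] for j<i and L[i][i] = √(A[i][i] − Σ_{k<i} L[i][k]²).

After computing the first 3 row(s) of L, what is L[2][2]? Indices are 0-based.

Step 1: L[0][0] = √(9) = 3.
  L[1][0] = (-3) / L[0][0] = -1.
Step 2: L[1][1] = √(4) = 2.
  L[2][0] = (6) / L[0][0] = 2.
  L[2][1] = (-6) / L[1][1] = -3.
Step 3: L[2][2] = √(9) = 3.

L[2][2] = 3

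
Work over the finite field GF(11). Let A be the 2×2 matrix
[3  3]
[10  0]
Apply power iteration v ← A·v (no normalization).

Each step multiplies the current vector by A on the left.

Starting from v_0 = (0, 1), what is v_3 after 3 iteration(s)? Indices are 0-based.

v_0 = (0, 1).
v_1 = A·v_0 = (3, 0).
v_2 = A·v_1 = (9, 8).
v_3 = A·v_2 = (7, 2).

v_3 = (7, 2)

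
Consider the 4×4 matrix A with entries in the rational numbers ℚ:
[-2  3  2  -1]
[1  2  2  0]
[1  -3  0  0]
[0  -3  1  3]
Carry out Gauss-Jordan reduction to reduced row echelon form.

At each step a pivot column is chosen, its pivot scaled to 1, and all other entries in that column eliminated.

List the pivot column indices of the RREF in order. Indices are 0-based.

pivot columns: 0, 1, 2, 3

[1] R0 /= -2  ⇒  (1, -3/2, -1, 1/2)
     R1 -= 1·R0  ⇒  (0, 7/2, 3, -1/2)
     R2 -= 1·R0  ⇒  (0, -3/2, 1, -1/2)
[2] R1 /= 7/2  ⇒  (0, 1, 6/7, -1/7)
     R0 -= -3/2·R1  ⇒  (1, 0, 2/7, 2/7)
     R2 -= -3/2·R1  ⇒  (0, 0, 16/7, -5/7)
     R3 -= -3·R1  ⇒  (0, 0, 25/7, 18/7)
[3] R2 /= 16/7  ⇒  (0, 0, 1, -5/16)
     R0 -= 2/7·R2  ⇒  (1, 0, 0, 3/8)
     R1 -= 6/7·R2  ⇒  (0, 1, 0, 1/8)
     R3 -= 25/7·R2  ⇒  (0, 0, 0, 59/16)
[4] R3 /= 59/16  ⇒  (0, 0, 0, 1)
     R0 -= 3/8·R3  ⇒  (1, 0, 0, 0)
     R1 -= 1/8·R3  ⇒  (0, 1, 0, 0)
     R2 -= -5/16·R3  ⇒  (0, 0, 1, 0)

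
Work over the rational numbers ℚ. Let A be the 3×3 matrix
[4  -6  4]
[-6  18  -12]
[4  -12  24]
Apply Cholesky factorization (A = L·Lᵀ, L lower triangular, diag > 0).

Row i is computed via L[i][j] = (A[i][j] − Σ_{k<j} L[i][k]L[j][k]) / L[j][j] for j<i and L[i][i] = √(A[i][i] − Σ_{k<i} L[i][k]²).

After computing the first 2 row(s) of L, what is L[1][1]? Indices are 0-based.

L[1][1] = 3

Step 1: L[0][0] = √(4) = 2.
  L[1][0] = (-6) / L[0][0] = -3.
Step 2: L[1][1] = √(9) = 3.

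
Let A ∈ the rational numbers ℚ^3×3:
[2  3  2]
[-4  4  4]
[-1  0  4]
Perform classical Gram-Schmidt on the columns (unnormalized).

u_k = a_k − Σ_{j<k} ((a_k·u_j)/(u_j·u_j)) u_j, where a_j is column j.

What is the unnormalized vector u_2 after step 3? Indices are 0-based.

Step 1: u_0 = a_0 = (2, -4, -1).
Step 2: u_1 = a_1 − (-10/21)·u_0 = (83/21, 44/21, -10/21).
Step 3: u_2 = a_2 − (-16/21)·u_0 − (302/425)·u_1 = (304/425, -228/425, 304/85).

u_2 = (304/425, -228/425, 304/85)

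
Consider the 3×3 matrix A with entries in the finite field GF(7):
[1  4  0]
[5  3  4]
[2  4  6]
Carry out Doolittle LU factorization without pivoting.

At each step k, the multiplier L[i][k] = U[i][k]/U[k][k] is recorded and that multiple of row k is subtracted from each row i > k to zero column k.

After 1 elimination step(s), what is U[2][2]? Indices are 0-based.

Step 1: pivot at (0,0) is 1.
  row1 ← row1 − (5)·row0  ⇒  L[1][0]=5, U row1=(0, 4, 4)
  row2 ← row2 − (2)·row0  ⇒  L[2][0]=2, U row2=(0, 3, 6)

U[2][2] = 6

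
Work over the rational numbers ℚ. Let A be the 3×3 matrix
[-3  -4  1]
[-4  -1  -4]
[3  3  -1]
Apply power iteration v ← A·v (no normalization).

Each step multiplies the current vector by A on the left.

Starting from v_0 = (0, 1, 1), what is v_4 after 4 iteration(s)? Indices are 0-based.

v_4 = (727, 65, -698)

v_0 = (0, 1, 1).
v_1 = A·v_0 = (-3, -5, 2).
v_2 = A·v_1 = (31, 9, -26).
v_3 = A·v_2 = (-155, -29, 146).
v_4 = A·v_3 = (727, 65, -698).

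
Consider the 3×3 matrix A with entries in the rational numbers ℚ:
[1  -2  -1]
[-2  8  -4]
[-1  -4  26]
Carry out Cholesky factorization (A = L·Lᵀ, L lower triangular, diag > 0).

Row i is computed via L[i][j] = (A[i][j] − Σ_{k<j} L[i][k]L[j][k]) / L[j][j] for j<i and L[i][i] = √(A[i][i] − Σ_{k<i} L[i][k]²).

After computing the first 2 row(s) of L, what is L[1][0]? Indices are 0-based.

L[1][0] = -2

Step 1: L[0][0] = √(1) = 1.
  L[1][0] = (-2) / L[0][0] = -2.
Step 2: L[1][1] = √(4) = 2.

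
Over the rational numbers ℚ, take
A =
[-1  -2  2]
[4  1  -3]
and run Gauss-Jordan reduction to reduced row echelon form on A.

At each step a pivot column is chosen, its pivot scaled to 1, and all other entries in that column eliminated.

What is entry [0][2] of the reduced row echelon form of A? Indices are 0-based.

M[0][2] = -4/7

step 1: normalize row 0 (÷-1) = (1, 2, -2)
  row 1: subtract 4×row0 = (0, -7, 5)
step 2: normalize row 1 (÷-7) = (0, 1, -5/7)
  row 0: subtract 2×row1 = (1, 0, -4/7)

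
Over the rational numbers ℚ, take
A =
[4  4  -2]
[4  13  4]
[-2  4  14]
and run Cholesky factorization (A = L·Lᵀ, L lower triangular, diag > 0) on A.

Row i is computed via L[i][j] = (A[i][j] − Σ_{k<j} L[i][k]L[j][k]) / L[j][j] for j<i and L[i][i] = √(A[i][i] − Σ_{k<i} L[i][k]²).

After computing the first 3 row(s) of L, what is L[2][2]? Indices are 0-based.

Step 1: L[0][0] = √(4) = 2.
  L[1][0] = (4) / L[0][0] = 2.
Step 2: L[1][1] = √(9) = 3.
  L[2][0] = (-2) / L[0][0] = -1.
  L[2][1] = (6) / L[1][1] = 2.
Step 3: L[2][2] = √(9) = 3.

L[2][2] = 3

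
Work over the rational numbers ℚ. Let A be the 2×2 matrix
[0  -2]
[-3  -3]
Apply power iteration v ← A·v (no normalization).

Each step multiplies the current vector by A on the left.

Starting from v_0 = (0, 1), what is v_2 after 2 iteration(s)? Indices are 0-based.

v_2 = (6, 15)

v_0 = (0, 1).
v_1 = A·v_0 = (-2, -3).
v_2 = A·v_1 = (6, 15).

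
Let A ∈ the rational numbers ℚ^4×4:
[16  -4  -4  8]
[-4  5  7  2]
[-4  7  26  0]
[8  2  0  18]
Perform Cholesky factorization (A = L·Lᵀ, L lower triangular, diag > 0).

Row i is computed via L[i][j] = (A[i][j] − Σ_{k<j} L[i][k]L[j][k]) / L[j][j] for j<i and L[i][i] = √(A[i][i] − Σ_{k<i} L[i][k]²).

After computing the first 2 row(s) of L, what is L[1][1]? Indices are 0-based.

L[1][1] = 2

Step 1: L[0][0] = √(16) = 4.
  L[1][0] = (-4) / L[0][0] = -1.
Step 2: L[1][1] = √(4) = 2.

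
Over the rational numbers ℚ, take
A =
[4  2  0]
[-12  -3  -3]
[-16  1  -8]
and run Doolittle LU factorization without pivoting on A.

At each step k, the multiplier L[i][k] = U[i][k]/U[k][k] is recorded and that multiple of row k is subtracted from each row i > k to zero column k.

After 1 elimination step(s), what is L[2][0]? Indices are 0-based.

L[2][0] = -4

k=0: U[0][0]=4
  eliminate (1,0): mult=-3, new row 1: (0, 3, -3); set L[1][0]=-3
  eliminate (2,0): mult=-4, new row 2: (0, 9, -8); set L[2][0]=-4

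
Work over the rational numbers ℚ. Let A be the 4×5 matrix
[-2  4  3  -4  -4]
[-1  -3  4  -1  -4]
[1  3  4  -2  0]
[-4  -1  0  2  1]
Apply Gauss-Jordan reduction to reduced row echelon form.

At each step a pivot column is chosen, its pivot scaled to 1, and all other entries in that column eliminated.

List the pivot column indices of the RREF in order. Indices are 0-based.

pivot columns: 0, 1, 2, 3

pivot(0,0)=-2: scale R0 → (1, -2, -3/2, 2, 2)
  clear (1,0): R1 −= (-1)R0 → (0, -5, 5/2, 1, -2)
  clear (2,0): R2 −= (1)R0 → (0, 5, 11/2, -4, -2)
  clear (3,0): R3 −= (-4)R0 → (0, -9, -6, 10, 9)
pivot(1,1)=-5: scale R1 → (0, 1, -1/2, -1/5, 2/5)
  clear (0,1): R0 −= (-2)R1 → (1, 0, -5/2, 8/5, 14/5)
  clear (2,1): R2 −= (5)R1 → (0, 0, 8, -3, -4)
  clear (3,1): R3 −= (-9)R1 → (0, 0, -21/2, 41/5, 63/5)
pivot(2,2)=8: scale R2 → (0, 0, 1, -3/8, -1/2)
  clear (0,2): R0 −= (-5/2)R2 → (1, 0, 0, 53/80, 31/20)
  clear (1,2): R1 −= (-1/2)R2 → (0, 1, 0, -31/80, 3/20)
  clear (3,2): R3 −= (-21/2)R2 → (0, 0, 0, 341/80, 147/20)
pivot(3,3)=341/80: scale R3 → (0, 0, 0, 1, 588/341)
  clear (0,3): R0 −= (53/80)R3 → (1, 0, 0, 0, 139/341)
  clear (1,3): R1 −= (-31/80)R3 → (0, 1, 0, 0, 9/11)
  clear (2,3): R2 −= (-3/8)R3 → (0, 0, 1, 0, 50/341)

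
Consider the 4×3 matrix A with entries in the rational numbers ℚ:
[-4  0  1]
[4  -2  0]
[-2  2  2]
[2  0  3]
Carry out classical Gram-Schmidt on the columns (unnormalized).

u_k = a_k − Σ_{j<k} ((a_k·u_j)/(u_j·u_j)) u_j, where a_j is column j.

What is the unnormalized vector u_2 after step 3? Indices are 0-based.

u_2 = (19/11, 9/11, 9/11, 29/11)

Step 1: u_0 = a_0 = (-4, 4, -2, 2).
Step 2: u_1 = a_1 − (-3/10)·u_0 = (-6/5, -4/5, 7/5, 3/5).
Step 3: u_2 = a_2 − (-1/20)·u_0 − (17/22)·u_1 = (19/11, 9/11, 9/11, 29/11).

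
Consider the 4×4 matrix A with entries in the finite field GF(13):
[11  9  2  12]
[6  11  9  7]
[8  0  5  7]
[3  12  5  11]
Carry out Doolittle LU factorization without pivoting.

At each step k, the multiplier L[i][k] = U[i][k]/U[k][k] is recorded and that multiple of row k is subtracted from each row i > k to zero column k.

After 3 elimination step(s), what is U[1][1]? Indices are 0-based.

[col 0] pivot 11
  R1 -= 10*R0 → (0, 12, 2, 4)  (L[1][0] := 10)
  R2 -= 9*R0 → (0, 10, 0, 3)  (L[2][0] := 9)
  R3 -= 5*R0 → (0, 6, 8, 3)  (L[3][0] := 5)
[col 1] pivot 12
  R2 -= 3*R1 → (0, 0, 7, 4)  (L[2][1] := 3)
  R3 -= 7*R1 → (0, 0, 7, 1)  (L[3][1] := 7)
[col 2] pivot 7
  R3 -= 1*R2 → (0, 0, 0, 10)  (L[3][2] := 1)

U[1][1] = 12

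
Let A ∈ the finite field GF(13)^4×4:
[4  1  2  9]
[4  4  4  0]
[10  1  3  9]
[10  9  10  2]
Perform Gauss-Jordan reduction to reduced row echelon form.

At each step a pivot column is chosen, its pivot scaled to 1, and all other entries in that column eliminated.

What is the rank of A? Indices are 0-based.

[1] R0 /= 4  ⇒  (1, 10, 7, 12)
     R1 -= 4·R0  ⇒  (0, 3, 2, 4)
     R2 -= 10·R0  ⇒  (0, 5, 11, 6)
     R3 -= 10·R0  ⇒  (0, 0, 5, 12)
[2] R1 /= 3  ⇒  (0, 1, 5, 10)
     R0 -= 10·R1  ⇒  (1, 0, 9, 3)
     R2 -= 5·R1  ⇒  (0, 0, 12, 8)
[3] R2 /= 12  ⇒  (0, 0, 1, 5)
     R0 -= 9·R2  ⇒  (1, 0, 0, 10)
     R1 -= 5·R2  ⇒  (0, 1, 0, 11)
     R3 -= 5·R2  ⇒  (0, 0, 0, 0)
column 3 empty below row 3

rank = 3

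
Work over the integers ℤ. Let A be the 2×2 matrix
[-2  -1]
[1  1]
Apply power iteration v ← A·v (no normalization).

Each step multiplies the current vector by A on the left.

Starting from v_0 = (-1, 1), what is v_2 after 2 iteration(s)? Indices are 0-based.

v_2 = (-2, 1)

v_0 = (-1, 1).
v_1 = A·v_0 = (1, 0).
v_2 = A·v_1 = (-2, 1).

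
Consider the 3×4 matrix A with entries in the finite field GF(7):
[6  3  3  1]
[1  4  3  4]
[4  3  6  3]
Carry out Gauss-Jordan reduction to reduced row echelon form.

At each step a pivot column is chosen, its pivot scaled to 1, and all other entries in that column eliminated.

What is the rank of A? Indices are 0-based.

rank = 3

[1] R0 /= 6  ⇒  (1, 4, 4, 6)
     R1 -= 1·R0  ⇒  (0, 0, 6, 5)
     R2 -= 4·R0  ⇒  (0, 1, 4, 0)
[2] R1 <-> R2
[2] R1 /= 1  ⇒  (0, 1, 4, 0)
     R0 -= 4·R1  ⇒  (1, 0, 2, 6)
[3] R2 /= 6  ⇒  (0, 0, 1, 2)
     R0 -= 2·R2  ⇒  (1, 0, 0, 2)
     R1 -= 4·R2  ⇒  (0, 1, 0, 6)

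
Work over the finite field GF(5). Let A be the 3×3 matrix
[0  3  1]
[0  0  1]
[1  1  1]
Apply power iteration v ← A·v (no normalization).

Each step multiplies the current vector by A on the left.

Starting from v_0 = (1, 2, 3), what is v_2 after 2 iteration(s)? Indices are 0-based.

v_0 = (1, 2, 3).
v_1 = A·v_0 = (4, 3, 1).
v_2 = A·v_1 = (0, 1, 3).

v_2 = (0, 1, 3)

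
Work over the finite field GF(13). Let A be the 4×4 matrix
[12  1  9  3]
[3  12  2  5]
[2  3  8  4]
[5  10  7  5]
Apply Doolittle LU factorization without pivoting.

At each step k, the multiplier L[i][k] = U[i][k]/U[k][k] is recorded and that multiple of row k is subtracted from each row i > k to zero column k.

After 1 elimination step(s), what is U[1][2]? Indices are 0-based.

[col 0] pivot 12
  R1 -= 10*R0 → (0, 2, 3, 1)  (L[1][0] := 10)
  R2 -= 11*R0 → (0, 5, 0, 10)  (L[2][0] := 11)
  R3 -= 8*R0 → (0, 2, 0, 7)  (L[3][0] := 8)

U[1][2] = 3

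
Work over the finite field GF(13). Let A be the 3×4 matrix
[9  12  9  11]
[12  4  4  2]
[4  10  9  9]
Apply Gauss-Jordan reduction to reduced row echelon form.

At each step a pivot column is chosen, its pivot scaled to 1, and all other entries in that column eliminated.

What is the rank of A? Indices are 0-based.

step 1: normalize row 0 (÷9) = (1, 10, 1, 7)
  row 1: subtract 12×row0 = (0, 1, 5, 9)
  row 2: subtract 4×row0 = (0, 9, 5, 7)
step 2: normalize row 1 (÷1) = (0, 1, 5, 9)
  row 0: subtract 10×row1 = (1, 0, 3, 8)
  row 2: subtract 9×row1 = (0, 0, 12, 4)
step 3: normalize row 2 (÷12) = (0, 0, 1, 9)
  row 0: subtract 3×row2 = (1, 0, 0, 7)
  row 1: subtract 5×row2 = (0, 1, 0, 3)

rank = 3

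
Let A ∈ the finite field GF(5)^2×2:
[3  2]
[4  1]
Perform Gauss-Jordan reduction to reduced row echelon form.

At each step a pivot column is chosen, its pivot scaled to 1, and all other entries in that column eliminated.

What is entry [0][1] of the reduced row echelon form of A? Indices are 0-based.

step 1: normalize row 0 (÷3) = (1, 4)
  row 1: subtract 4×row0 = (0, 0)
skip col 1 (zero from row 1)

M[0][1] = 4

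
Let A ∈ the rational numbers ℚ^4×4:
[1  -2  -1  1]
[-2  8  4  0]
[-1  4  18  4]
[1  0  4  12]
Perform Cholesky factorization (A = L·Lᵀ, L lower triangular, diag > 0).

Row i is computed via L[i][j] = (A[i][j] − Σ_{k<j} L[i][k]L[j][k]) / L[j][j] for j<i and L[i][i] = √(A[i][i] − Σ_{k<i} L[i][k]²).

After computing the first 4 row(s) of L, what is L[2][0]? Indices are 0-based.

Step 1: L[0][0] = √(1) = 1.
  L[1][0] = (-2) / L[0][0] = -2.
Step 2: L[1][1] = √(4) = 2.
  L[2][0] = (-1) / L[0][0] = -1.
  L[2][1] = (2) / L[1][1] = 1.
Step 3: L[2][2] = √(16) = 4.
  L[3][0] = (1) / L[0][0] = 1.
  L[3][1] = (2) / L[1][1] = 1.
  L[3][2] = (4) / L[2][2] = 1.
Step 4: L[3][3] = √(9) = 3.

L[2][0] = -1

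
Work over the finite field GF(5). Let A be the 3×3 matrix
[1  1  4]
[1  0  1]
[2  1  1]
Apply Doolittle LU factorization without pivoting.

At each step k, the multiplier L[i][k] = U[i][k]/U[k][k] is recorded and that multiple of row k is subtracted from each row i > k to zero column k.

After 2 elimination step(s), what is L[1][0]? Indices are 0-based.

Step 1: pivot at (0,0) is 1.
  row1 ← row1 − (1)·row0  ⇒  L[1][0]=1, U row1=(0, 4, 2)
  row2 ← row2 − (2)·row0  ⇒  L[2][0]=2, U row2=(0, 4, 3)
Step 2: pivot at (1,1) is 4.
  row2 ← row2 − (1)·row1  ⇒  L[2][1]=1, U row2=(0, 0, 1)

L[1][0] = 1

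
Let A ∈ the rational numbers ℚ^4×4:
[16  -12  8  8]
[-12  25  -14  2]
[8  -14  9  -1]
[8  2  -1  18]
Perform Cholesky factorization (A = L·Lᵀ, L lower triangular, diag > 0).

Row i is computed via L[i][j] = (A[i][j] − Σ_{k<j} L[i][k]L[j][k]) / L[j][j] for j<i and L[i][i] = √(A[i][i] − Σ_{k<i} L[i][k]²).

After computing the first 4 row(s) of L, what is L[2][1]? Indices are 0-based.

L[2][1] = -2

Step 1: L[0][0] = √(16) = 4.
  L[1][0] = (-12) / L[0][0] = -3.
Step 2: L[1][1] = √(16) = 4.
  L[2][0] = (8) / L[0][0] = 2.
  L[2][1] = (-8) / L[1][1] = -2.
Step 3: L[2][2] = √(1) = 1.
  L[3][0] = (8) / L[0][0] = 2.
  L[3][1] = (8) / L[1][1] = 2.
  L[3][2] = (-1) / L[2][2] = -1.
Step 4: L[3][3] = √(9) = 3.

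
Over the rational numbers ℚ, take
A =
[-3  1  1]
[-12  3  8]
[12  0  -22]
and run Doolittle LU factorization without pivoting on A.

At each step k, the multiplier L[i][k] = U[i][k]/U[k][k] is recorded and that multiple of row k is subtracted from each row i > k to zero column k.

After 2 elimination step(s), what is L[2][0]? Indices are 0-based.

Step 1: pivot at (0,0) is -3.
  row1 ← row1 − (4)·row0  ⇒  L[1][0]=4, U row1=(0, -1, 4)
  row2 ← row2 − (-4)·row0  ⇒  L[2][0]=-4, U row2=(0, 4, -18)
Step 2: pivot at (1,1) is -1.
  row2 ← row2 − (-4)·row1  ⇒  L[2][1]=-4, U row2=(0, 0, -2)

L[2][0] = -4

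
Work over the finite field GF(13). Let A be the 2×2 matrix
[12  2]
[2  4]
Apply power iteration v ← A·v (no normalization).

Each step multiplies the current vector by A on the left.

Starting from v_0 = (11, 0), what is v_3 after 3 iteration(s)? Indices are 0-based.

v_3 = (12, 10)

v_0 = (11, 0).
v_1 = A·v_0 = (2, 9).
v_2 = A·v_1 = (3, 1).
v_3 = A·v_2 = (12, 10).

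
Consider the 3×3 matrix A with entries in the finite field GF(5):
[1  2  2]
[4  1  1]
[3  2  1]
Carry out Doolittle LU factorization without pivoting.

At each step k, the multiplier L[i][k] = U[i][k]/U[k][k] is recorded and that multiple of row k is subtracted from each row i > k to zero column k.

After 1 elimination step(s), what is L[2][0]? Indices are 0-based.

L[2][0] = 3

k=0: U[0][0]=1
  eliminate (1,0): mult=4, new row 1: (0, 3, 3); set L[1][0]=4
  eliminate (2,0): mult=3, new row 2: (0, 1, 0); set L[2][0]=3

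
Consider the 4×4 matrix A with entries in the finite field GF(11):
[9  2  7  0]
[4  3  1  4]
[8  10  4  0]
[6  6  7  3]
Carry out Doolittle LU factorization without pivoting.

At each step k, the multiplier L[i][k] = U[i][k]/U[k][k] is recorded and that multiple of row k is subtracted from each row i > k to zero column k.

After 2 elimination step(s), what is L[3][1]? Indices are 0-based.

[col 0] pivot 9
  R1 -= 9*R0 → (0, 7, 4, 4)  (L[1][0] := 9)
  R2 -= 7*R0 → (0, 7, 10, 0)  (L[2][0] := 7)
  R3 -= 8*R0 → (0, 1, 6, 3)  (L[3][0] := 8)
[col 1] pivot 7
  R2 -= 1*R1 → (0, 0, 6, 7)  (L[2][1] := 1)
  R3 -= 8*R1 → (0, 0, 7, 4)  (L[3][1] := 8)

L[3][1] = 8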